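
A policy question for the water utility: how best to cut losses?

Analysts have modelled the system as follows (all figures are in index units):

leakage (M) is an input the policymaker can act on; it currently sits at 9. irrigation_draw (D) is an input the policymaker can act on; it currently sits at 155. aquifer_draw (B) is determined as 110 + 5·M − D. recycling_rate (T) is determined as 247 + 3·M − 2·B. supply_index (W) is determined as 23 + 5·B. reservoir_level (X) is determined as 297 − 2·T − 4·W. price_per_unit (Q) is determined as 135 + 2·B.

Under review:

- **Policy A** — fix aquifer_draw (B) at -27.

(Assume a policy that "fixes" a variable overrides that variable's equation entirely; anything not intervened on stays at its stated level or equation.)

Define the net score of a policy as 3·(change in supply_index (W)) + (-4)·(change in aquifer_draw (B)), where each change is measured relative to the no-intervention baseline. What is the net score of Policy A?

Baseline:
  M = 9
  D = 155
  B = 110 + 5·9 − 155 = 0
  W = 23 + 5·0 = 23
Policy A (B := -27):
  M = 9
  D = 155
  B = -27
  W = 23 + 5·(-27) = -112
ΔW = -112 − 23 = -135; ΔB = -27 − 0 = -27
Score = 3·(-135) + (-4)·(-27) = -297

-297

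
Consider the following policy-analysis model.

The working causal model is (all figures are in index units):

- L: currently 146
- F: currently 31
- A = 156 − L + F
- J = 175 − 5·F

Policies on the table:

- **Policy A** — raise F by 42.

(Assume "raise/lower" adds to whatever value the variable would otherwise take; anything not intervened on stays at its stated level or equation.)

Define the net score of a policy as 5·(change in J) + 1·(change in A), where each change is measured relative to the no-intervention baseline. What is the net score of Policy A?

Baseline:
  L = 146
  F = 31
  A = 156 − 146 + 31 = 41
  J = 175 − 5·31 = 20
Policy A (F + 42):
  L = 146
  F = 31 + 42 = 73
  A = 156 − 146 + 73 = 83
  J = 175 − 5·73 = -190
ΔJ = -190 − 20 = -210; ΔA = 83 − 41 = 42
Score = 5·(-210) + 1·42 = -1008

-1008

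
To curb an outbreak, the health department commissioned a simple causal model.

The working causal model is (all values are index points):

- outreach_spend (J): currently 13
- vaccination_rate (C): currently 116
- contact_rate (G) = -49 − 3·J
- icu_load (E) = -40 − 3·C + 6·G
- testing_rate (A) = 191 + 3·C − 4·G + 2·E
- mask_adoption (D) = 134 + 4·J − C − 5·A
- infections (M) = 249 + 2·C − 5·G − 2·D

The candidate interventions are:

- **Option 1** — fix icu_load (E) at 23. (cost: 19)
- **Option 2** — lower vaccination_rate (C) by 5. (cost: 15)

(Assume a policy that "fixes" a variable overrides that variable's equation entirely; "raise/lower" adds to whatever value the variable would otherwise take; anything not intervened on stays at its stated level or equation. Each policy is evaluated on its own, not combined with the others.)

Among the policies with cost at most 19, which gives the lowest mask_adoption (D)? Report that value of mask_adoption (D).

Option 1 (E := 23):
  J = 13
  C = 116
  G = -49 − 3·13 = -88
  E = 23
  A = 191 + 3·116 − 4·(-88) + 2·23 = 937
  D = 134 + 4·13 − 116 − 5·937 = -4615
Option 2 (C − 5):
  J = 13
  C = 116 − 5 = 111
  G = -49 − 3·13 = -88
  E = -40 − 3·111 + 6·(-88) = -901
  A = 191 + 3·111 − 4·(-88) + 2·(-901) = -926
  D = 134 + 4·13 − 111 − 5·(-926) = 4705
Comparing — Option 1: D=-4615, Option 2: D=4705. Lowest is -4615 (Option 1).

-4615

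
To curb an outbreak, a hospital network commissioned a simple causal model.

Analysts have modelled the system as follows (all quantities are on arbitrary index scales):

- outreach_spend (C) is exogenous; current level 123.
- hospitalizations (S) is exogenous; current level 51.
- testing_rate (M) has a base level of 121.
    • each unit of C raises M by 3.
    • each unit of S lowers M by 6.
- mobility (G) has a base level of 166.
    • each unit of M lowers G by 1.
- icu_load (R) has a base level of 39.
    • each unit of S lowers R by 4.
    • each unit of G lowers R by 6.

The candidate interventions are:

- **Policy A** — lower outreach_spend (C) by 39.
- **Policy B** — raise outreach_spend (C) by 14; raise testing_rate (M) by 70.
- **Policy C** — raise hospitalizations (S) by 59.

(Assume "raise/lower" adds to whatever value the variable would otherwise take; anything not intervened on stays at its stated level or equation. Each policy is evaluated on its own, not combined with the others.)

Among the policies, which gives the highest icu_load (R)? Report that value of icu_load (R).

615

Policy A (C − 39):
  C = 123 − 39 = 84
  S = 51
  M = 121 + 3·84 − 6·51 = 67
  G = 166 − 67 = 99
  R = 39 − 4·51 − 6·99 = -759
Policy B (C + 14, M + 70):
  C = 123 + 14 = 137
  S = 51
  M = 121 + 3·137 − 6·51 (+70 from intervention) = 296
  G = 166 − 296 = -130
  R = 39 − 4·51 − 6·(-130) = 615
Policy C (S + 59):
  C = 123
  S = 51 + 59 = 110
  M = 121 + 3·123 − 6·110 = -170
  G = 166 − (-170) = 336
  R = 39 − 4·110 − 6·336 = -2417
Comparing — Policy A: R=-759, Policy B: R=615, Policy C: R=-2417. Highest is 615 (Policy B).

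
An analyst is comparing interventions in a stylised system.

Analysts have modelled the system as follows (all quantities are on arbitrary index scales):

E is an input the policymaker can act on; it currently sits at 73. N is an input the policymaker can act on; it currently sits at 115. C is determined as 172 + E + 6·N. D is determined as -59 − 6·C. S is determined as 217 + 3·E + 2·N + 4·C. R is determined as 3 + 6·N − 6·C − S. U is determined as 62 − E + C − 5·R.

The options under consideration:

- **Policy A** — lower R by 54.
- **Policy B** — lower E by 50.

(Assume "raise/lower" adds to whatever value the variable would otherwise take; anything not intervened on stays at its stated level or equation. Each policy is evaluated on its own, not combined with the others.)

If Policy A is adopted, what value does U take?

47809

Policy A (R − 54):
  E = 73
  N = 115
  C = 172 + 73 + 6·115 = 935
  S = 217 + 3·73 + 2·115 + 4·935 = 4406
  R = 3 + 6·115 − 6·935 − 4406 (−54 from intervention) = -9377
  U = 62 − 73 + 935 − 5·(-9377) = 47809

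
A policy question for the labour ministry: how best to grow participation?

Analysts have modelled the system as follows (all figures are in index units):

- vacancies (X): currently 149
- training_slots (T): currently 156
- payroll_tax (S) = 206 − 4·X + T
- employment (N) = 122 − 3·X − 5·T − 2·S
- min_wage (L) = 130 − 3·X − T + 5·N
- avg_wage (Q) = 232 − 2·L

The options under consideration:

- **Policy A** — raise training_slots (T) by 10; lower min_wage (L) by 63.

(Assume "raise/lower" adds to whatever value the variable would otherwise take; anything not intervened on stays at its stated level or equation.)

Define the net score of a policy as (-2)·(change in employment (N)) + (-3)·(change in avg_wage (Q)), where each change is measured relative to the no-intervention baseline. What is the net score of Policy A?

Baseline:
  X = 149
  T = 156
  S = 206 − 4·149 + 156 = -234
  N = 122 − 3·149 − 5·156 − 2·(-234) = -637
  L = 130 − 3·149 − 156 + 5·(-637) = -3658
  Q = 232 − 2·(-3658) = 7548
Policy A (T + 10, L − 63):
  X = 149
  T = 156 + 10 = 166
  S = 206 − 4·149 + 166 = -224
  N = 122 − 3·149 − 5·166 − 2·(-224) = -707
  L = 130 − 3·149 − 166 + 5·(-707) (−63 from intervention) = -4081
  Q = 232 − 2·(-4081) = 8394
ΔN = -707 − (-637) = -70; ΔQ = 8394 − 7548 = 846
Score = (-2)·(-70) + (-3)·846 = -2398

-2398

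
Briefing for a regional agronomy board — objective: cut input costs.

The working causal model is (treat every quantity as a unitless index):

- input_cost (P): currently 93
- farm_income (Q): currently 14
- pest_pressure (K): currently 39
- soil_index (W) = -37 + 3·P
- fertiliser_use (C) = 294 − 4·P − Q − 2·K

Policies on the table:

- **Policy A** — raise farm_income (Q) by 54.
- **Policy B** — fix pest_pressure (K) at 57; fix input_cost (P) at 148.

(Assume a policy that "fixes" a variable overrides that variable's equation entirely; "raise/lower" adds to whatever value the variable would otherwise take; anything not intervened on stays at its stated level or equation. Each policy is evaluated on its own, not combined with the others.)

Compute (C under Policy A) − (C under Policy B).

202

Policy A (Q + 54):
  P = 93
  Q = 14 + 54 = 68
  K = 39
  C = 294 − 4·93 − 68 − 2·39 = -224
Policy B (K := 57, P := 148):
  P = 148
  Q = 14
  K = 57
  C = 294 − 4·148 − 14 − 2·57 = -426
C: -224 − (-426) = 202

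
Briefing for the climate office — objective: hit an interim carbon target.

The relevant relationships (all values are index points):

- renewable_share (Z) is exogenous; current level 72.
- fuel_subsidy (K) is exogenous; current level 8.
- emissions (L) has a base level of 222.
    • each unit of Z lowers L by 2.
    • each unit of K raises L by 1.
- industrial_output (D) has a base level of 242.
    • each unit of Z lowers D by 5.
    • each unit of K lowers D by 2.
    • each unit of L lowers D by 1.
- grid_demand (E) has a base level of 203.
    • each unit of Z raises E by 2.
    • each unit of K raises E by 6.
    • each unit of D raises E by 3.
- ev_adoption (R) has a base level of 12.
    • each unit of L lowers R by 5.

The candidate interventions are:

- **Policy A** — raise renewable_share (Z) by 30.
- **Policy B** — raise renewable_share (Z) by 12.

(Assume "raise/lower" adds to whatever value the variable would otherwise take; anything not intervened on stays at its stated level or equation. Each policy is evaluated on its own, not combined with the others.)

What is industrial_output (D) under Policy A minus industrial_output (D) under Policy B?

-54

Policy A (Z + 30):
  Z = 72 + 30 = 102
  K = 8
  L = 222 − 2·102 + 8 = 26
  D = 242 − 5·102 − 2·8 − 26 = -310
Policy B (Z + 12):
  Z = 72 + 12 = 84
  K = 8
  L = 222 − 2·84 + 8 = 62
  D = 242 − 5·84 − 2·8 − 62 = -256
D: -310 − (-256) = -54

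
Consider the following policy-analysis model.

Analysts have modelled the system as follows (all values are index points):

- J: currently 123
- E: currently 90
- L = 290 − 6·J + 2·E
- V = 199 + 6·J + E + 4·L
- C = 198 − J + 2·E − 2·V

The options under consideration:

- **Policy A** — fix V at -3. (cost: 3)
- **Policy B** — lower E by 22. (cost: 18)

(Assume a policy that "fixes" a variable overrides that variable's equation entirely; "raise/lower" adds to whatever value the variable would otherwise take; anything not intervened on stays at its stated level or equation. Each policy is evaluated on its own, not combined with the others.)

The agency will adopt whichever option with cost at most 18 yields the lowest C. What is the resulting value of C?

261

Policy A (V := -3):
  J = 123
  E = 90
  L = 290 − 6·123 + 2·90 = -268
  V = -3
  C = 198 − 123 + 2·90 − 2·(-3) = 261
Policy B (E − 22):
  J = 123
  E = 90 − 22 = 68
  L = 290 − 6·123 + 2·68 = -312
  V = 199 + 6·123 + 68 + 4·(-312) = -243
  C = 198 − 123 + 2·68 − 2·(-243) = 697
Comparing — Policy A: C=261, Policy B: C=697. Lowest is 261 (Policy A).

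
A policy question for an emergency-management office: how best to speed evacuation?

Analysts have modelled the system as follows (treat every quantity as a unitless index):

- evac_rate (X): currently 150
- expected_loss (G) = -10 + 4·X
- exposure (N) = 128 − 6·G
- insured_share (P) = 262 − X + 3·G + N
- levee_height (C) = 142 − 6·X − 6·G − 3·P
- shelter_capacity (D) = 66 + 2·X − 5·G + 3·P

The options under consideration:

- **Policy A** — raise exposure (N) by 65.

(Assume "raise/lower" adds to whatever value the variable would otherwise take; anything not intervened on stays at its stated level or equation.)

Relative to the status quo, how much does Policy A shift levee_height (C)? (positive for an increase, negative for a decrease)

Baseline:
  X = 150
  G = -10 + 4·150 = 590
  N = 128 − 6·590 = -3412
  P = 262 − 150 + 3·590 + (-3412) = -1530
  C = 142 − 6·150 − 6·590 − 3·(-1530) = 292
Policy A (N + 65):
  X = 150
  G = -10 + 4·150 = 590
  N = 128 − 6·590 (+65 from intervention) = -3347
  P = 262 − 150 + 3·590 + (-3347) = -1465
  C = 142 − 6·150 − 6·590 − 3·(-1465) = 97
Change in C: 97 − 292 = -195

-195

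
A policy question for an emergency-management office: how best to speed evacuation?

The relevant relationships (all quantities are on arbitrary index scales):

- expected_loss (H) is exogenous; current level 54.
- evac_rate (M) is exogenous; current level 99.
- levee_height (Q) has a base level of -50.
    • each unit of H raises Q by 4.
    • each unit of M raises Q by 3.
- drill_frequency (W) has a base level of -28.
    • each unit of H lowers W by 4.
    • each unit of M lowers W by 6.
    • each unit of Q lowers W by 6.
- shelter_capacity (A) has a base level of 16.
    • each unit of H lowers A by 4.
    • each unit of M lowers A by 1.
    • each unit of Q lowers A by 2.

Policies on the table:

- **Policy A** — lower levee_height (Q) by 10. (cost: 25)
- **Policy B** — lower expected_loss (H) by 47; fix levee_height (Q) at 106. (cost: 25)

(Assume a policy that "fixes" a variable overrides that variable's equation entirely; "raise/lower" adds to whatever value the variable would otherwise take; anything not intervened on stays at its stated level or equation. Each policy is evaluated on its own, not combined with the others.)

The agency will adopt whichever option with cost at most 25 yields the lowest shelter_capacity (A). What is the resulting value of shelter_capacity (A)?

-1205

Policy A (Q − 10):
  H = 54
  M = 99
  Q = -50 + 4·54 + 3·99 (−10 from intervention) = 453
  A = 16 − 4·54 − 99 − 2·453 = -1205
Policy B (H − 47, Q := 106):
  H = 54 − 47 = 7
  M = 99
  Q = 106
  A = 16 − 4·7 − 99 − 2·106 = -323
Comparing — Policy A: A=-1205, Policy B: A=-323. Lowest is -1205 (Policy A).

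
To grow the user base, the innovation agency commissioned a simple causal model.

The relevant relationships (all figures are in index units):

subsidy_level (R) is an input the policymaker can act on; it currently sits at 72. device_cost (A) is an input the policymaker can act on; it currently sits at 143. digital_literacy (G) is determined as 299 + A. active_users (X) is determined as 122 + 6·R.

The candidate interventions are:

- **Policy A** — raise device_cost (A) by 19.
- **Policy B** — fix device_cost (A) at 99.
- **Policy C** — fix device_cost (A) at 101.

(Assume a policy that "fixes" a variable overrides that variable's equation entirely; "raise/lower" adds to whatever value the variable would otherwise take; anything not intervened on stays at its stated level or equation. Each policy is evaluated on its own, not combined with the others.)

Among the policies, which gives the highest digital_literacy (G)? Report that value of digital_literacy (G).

461

Policy A (A + 19):
  A = 143 + 19 = 162
  G = 299 + 162 = 461
Policy B (A := 99):
  A = 99
  G = 299 + 99 = 398
Policy C (A := 101):
  A = 101
  G = 299 + 101 = 400
Comparing — Policy A: G=461, Policy B: G=398, Policy C: G=400. Highest is 461 (Policy A).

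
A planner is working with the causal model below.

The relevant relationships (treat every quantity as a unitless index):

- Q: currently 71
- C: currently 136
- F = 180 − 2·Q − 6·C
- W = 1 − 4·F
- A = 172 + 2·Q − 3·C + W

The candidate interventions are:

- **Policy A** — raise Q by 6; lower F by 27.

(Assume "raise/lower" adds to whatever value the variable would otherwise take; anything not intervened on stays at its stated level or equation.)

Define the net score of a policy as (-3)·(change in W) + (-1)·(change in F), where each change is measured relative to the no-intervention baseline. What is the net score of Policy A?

Baseline:
  Q = 71
  C = 136
  F = 180 − 2·71 − 6·136 = -778
  W = 1 − 4·(-778) = 3113
Policy A (Q + 6, F − 27):
  Q = 71 + 6 = 77
  C = 136
  F = 180 − 2·77 − 6·136 (−27 from intervention) = -817
  W = 1 − 4·(-817) = 3269
ΔW = 3269 − 3113 = 156; ΔF = -817 − (-778) = -39
Score = (-3)·156 + (-1)·(-39) = -429

-429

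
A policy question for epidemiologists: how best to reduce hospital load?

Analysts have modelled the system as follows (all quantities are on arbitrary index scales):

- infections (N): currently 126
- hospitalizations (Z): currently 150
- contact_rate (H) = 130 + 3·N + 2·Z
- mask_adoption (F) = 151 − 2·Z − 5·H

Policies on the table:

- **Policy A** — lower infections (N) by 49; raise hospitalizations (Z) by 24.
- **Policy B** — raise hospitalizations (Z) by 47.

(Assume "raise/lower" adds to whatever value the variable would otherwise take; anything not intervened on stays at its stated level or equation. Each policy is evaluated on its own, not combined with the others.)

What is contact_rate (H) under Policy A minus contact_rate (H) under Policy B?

-193

Policy A (N − 49, Z + 24):
  N = 126 − 49 = 77
  Z = 150 + 24 = 174
  H = 130 + 3·77 + 2·174 = 709
Policy B (Z + 47):
  N = 126
  Z = 150 + 47 = 197
  H = 130 + 3·126 + 2·197 = 902
H: 709 − 902 = -193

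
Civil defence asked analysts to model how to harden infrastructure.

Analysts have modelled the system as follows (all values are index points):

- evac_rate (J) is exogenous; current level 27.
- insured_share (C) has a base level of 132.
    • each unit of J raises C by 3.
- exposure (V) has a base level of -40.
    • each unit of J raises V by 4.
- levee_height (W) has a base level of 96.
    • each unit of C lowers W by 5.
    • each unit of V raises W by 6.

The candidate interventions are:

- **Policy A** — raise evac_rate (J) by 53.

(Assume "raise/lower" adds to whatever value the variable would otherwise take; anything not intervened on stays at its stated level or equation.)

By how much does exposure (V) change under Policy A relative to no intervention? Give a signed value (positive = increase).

Baseline:
  J = 27
  V = -40 + 4·27 = 68
Policy A (J + 53):
  J = 27 + 53 = 80
  V = -40 + 4·80 = 280
Change in V: 280 − 68 = 212

212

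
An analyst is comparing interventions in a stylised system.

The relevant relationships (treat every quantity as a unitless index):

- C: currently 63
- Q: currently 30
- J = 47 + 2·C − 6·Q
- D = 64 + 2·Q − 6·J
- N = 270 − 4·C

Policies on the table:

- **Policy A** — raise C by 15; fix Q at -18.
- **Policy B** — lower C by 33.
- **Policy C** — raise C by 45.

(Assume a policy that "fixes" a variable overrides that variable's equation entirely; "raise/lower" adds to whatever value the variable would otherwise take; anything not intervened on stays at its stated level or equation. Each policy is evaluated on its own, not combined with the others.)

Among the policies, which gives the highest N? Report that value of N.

150

Policy A (C + 15, Q := -18):
  C = 63 + 15 = 78
  N = 270 − 4·78 = -42
Policy B (C − 33):
  C = 63 − 33 = 30
  N = 270 − 4·30 = 150
Policy C (C + 45):
  C = 63 + 45 = 108
  N = 270 − 4·108 = -162
Comparing — Policy A: N=-42, Policy B: N=150, Policy C: N=-162. Highest is 150 (Policy B).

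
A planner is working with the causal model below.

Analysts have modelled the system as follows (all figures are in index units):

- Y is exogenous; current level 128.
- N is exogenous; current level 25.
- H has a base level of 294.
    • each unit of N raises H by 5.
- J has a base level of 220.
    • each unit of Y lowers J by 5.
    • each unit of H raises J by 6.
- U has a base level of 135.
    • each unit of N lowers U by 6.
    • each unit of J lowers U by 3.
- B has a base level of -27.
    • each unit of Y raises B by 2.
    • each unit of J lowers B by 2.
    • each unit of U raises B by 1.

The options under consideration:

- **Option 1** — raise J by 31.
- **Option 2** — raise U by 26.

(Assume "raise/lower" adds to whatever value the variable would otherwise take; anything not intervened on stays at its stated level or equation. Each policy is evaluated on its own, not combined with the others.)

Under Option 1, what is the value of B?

-10411

Option 1 (J + 31):
  Y = 128
  N = 25
  H = 294 + 5·25 = 419
  J = 220 − 5·128 + 6·419 (+31 from intervention) = 2125
  U = 135 − 6·25 − 3·2125 = -6390
  B = -27 + 2·128 − 2·2125 + (-6390) = -10411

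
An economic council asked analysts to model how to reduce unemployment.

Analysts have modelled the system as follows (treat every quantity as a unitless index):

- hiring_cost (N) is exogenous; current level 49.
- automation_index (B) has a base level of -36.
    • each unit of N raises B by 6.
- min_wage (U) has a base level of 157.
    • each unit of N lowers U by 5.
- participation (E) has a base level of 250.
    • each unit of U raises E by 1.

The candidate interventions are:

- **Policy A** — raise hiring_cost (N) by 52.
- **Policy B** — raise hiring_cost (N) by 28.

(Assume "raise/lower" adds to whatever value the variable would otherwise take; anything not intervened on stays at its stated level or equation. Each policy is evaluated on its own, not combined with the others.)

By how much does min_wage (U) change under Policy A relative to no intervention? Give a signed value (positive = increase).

-260

Baseline:
  N = 49
  U = 157 − 5·49 = -88
Policy A (N + 52):
  N = 49 + 52 = 101
  U = 157 − 5·101 = -348
Change in U: -348 − (-88) = -260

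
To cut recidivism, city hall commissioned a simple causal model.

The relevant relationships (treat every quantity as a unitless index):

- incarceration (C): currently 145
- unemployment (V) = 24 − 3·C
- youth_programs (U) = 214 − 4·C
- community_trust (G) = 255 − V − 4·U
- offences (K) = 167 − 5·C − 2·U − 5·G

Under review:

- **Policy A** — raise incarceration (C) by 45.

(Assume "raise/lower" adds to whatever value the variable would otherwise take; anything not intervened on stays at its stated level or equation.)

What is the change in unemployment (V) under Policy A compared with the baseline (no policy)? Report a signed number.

-135

Baseline:
  C = 145
  V = 24 − 3·145 = -411
Policy A (C + 45):
  C = 145 + 45 = 190
  V = 24 − 3·190 = -546
Change in V: -546 − (-411) = -135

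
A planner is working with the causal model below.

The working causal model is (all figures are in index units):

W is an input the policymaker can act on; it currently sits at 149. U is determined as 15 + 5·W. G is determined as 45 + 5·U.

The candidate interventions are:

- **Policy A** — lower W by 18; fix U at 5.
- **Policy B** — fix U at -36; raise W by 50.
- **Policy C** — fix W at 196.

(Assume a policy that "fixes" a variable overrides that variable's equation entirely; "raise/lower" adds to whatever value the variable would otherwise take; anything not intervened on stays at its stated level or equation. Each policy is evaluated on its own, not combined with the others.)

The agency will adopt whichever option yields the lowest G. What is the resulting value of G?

-135

Policy A (W − 18, U := 5):
  W = 149 − 18 = 131
  U = 5
  G = 45 + 5·5 = 70
Policy B (U := -36, W + 50):
  W = 149 + 50 = 199
  U = -36
  G = 45 + 5·(-36) = -135
Policy C (W := 196):
  W = 196
  U = 15 + 5·196 = 995
  G = 45 + 5·995 = 5020
Comparing — Policy A: G=70, Policy B: G=-135, Policy C: G=5020. Lowest is -135 (Policy B).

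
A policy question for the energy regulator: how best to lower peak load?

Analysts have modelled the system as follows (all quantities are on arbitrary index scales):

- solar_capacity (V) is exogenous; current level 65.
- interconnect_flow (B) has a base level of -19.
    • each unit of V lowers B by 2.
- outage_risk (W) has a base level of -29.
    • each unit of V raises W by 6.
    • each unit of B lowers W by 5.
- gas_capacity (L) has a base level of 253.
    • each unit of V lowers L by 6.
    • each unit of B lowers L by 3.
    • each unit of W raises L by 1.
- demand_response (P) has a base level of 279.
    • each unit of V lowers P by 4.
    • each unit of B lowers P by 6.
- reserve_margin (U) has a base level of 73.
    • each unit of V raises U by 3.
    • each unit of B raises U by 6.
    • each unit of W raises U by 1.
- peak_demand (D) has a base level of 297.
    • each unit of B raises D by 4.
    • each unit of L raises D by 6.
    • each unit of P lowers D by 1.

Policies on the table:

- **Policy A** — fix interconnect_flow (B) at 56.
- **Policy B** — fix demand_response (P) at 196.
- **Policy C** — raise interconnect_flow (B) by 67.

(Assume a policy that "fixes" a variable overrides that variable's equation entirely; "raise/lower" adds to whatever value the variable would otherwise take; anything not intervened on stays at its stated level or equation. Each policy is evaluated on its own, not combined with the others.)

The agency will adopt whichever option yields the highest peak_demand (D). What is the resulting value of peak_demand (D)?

Policy A (B := 56):
  V = 65
  B = 56
  W = -29 + 6·65 − 5·56 = 81
  L = 253 − 6·65 − 3·56 + 81 = -224
  P = 279 − 4·65 − 6·56 = -317
  D = 297 + 4·56 + 6·(-224) − (-317) = -506
Policy B (P := 196):
  V = 65
  B = -19 − 2·65 = -149
  W = -29 + 6·65 − 5·(-149) = 1106
  L = 253 − 6·65 − 3·(-149) + 1106 = 1416
  P = 196
  D = 297 + 4·(-149) + 6·1416 − 196 = 8001
Policy C (B + 67):
  V = 65
  B = -19 − 2·65 (+67 from intervention) = -82
  W = -29 + 6·65 − 5·(-82) = 771
  L = 253 − 6·65 − 3·(-82) + 771 = 880
  P = 279 − 4·65 − 6·(-82) = 511
  D = 297 + 4·(-82) + 6·880 − 511 = 4738
Comparing — Policy A: D=-506, Policy B: D=8001, Policy C: D=4738. Highest is 8001 (Policy B).

8001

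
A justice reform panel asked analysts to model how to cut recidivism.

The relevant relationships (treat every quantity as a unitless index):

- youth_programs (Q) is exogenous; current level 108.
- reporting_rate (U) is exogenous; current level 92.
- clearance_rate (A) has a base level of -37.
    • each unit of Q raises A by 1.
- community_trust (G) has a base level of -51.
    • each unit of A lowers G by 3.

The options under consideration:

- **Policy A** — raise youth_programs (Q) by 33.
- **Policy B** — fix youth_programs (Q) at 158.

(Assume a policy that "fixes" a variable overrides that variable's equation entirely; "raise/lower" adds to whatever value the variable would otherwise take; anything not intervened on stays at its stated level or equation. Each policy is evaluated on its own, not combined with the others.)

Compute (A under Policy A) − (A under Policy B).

-17

Policy A (Q + 33):
  Q = 108 + 33 = 141
  A = -37 + 141 = 104
Policy B (Q := 158):
  Q = 158
  A = -37 + 158 = 121
A: 104 − 121 = -17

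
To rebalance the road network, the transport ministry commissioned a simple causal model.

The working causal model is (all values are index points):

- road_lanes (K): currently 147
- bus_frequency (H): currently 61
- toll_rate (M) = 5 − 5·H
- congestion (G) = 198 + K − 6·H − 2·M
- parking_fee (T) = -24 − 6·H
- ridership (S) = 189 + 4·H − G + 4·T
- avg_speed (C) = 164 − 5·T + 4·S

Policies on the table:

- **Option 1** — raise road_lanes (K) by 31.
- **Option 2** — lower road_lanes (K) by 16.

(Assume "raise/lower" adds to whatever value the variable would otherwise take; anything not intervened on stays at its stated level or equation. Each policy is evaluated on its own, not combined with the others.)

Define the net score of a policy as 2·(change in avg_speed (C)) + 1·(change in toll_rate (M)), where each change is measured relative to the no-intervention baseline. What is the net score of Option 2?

Baseline:
  K = 147
  H = 61
  M = 5 − 5·61 = -300
  G = 198 + 147 − 6·61 − 2·(-300) = 579
  T = -24 − 6·61 = -390
  S = 189 + 4·61 − 579 + 4·(-390) = -1706
  C = 164 − 5·(-390) + 4·(-1706) = -4710
Option 2 (K − 16):
  K = 147 − 16 = 131
  H = 61
  M = 5 − 5·61 = -300
  G = 198 + 131 − 6·61 − 2·(-300) = 563
  T = -24 − 6·61 = -390
  S = 189 + 4·61 − 563 + 4·(-390) = -1690
  C = 164 − 5·(-390) + 4·(-1690) = -4646
ΔC = -4646 − (-4710) = 64; ΔM = -300 − (-300) = 0
Score = 2·64 + 1·0 = 128

128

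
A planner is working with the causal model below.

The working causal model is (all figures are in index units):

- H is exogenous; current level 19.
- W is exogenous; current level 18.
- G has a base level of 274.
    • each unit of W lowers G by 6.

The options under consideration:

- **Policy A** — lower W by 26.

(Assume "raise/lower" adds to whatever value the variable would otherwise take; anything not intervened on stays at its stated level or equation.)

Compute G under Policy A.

Policy A (W − 26):
  W = 18 − 26 = -8
  G = 274 − 6·(-8) = 322

322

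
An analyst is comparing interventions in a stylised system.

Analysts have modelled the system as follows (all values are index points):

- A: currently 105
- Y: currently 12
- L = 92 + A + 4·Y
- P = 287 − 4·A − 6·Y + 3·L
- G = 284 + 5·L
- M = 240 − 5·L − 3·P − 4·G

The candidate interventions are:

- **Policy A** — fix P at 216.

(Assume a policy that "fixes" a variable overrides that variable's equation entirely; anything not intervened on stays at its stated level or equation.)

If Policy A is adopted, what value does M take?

-7669

Policy A (P := 216):
  A = 105
  Y = 12
  L = 92 + 105 + 4·12 = 245
  P = 216
  G = 284 + 5·245 = 1509
  M = 240 − 5·245 − 3·216 − 4·1509 = -7669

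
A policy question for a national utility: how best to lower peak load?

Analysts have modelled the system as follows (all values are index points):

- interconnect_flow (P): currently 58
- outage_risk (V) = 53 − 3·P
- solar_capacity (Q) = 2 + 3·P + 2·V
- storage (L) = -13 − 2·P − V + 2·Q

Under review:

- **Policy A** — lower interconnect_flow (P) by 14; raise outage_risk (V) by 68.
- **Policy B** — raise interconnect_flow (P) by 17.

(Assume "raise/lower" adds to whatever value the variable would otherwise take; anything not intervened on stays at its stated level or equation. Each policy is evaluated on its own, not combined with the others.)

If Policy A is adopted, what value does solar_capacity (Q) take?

112

Policy A (P − 14, V + 68):
  P = 58 − 14 = 44
  V = 53 − 3·44 (+68 from intervention) = -11
  Q = 2 + 3·44 + 2·(-11) = 112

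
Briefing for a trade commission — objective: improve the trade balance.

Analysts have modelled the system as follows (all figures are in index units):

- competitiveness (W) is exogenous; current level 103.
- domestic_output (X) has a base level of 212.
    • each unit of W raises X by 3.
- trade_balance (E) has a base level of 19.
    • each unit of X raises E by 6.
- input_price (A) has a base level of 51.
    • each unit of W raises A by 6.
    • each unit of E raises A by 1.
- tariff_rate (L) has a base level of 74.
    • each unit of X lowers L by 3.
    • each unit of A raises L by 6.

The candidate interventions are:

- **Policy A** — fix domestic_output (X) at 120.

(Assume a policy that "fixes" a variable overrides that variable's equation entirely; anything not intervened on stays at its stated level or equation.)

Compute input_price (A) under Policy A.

Policy A (X := 120):
  W = 103
  X = 120
  E = 19 + 6·120 = 739
  A = 51 + 6·103 + 739 = 1408

1408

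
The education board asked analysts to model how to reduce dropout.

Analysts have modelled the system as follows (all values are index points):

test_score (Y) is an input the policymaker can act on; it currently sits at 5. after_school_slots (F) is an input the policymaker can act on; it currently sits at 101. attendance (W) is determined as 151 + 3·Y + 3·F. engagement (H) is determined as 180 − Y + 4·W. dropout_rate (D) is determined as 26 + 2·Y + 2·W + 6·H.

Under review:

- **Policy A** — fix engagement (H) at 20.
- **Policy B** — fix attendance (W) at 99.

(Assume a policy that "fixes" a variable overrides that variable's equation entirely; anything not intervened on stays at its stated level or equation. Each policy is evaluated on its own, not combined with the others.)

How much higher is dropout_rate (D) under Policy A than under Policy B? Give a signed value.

Policy A (H := 20):
  Y = 5
  F = 101
  W = 151 + 3·5 + 3·101 = 469
  H = 20
  D = 26 + 2·5 + 2·469 + 6·20 = 1094
Policy B (W := 99):
  Y = 5
  F = 101
  W = 99
  H = 180 − 5 + 4·99 = 571
  D = 26 + 2·5 + 2·99 + 6·571 = 3660
D: 1094 − 3660 = -2566

-2566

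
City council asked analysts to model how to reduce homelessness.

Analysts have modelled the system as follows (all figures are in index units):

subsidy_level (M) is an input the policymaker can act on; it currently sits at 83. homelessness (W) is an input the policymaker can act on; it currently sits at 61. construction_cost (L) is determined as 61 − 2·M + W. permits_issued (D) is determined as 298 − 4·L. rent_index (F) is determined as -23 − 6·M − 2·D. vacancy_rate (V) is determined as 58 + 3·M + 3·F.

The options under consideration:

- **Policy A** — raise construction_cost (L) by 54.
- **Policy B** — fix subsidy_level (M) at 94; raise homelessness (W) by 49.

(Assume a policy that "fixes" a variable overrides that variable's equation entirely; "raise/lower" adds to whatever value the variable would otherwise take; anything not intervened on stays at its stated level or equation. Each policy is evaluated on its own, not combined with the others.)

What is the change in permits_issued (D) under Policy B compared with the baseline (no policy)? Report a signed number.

-108

Baseline:
  M = 83
  W = 61
  L = 61 − 2·83 + 61 = -44
  D = 298 − 4·(-44) = 474
Policy B (M := 94, W + 49):
  M = 94
  W = 61 + 49 = 110
  L = 61 − 2·94 + 110 = -17
  D = 298 − 4·(-17) = 366
Change in D: 366 − 474 = -108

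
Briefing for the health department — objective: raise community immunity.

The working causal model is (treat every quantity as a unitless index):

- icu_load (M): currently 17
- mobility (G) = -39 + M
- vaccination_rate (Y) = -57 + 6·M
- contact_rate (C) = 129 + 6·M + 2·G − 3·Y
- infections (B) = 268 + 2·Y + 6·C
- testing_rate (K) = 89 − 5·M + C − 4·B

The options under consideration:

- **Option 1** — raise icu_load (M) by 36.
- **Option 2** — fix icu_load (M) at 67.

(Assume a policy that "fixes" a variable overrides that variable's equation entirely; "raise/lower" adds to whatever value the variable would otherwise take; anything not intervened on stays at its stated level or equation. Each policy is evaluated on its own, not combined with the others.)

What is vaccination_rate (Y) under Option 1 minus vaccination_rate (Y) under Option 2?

-84

Option 1 (M + 36):
  M = 17 + 36 = 53
  Y = -57 + 6·53 = 261
Option 2 (M := 67):
  M = 67
  Y = -57 + 6·67 = 345
Y: 261 − 345 = -84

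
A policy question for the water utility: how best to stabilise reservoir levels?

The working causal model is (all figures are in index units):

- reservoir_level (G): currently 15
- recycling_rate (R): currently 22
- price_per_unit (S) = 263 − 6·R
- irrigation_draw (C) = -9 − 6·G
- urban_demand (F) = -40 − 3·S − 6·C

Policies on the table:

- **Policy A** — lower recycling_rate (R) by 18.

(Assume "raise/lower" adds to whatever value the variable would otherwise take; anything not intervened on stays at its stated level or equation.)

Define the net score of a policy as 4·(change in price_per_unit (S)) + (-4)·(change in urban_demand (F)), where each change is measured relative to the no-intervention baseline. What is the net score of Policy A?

1728

Baseline:
  G = 15
  R = 22
  S = 263 − 6·22 = 131
  C = -9 − 6·15 = -99
  F = -40 − 3·131 − 6·(-99) = 161
Policy A (R − 18):
  G = 15
  R = 22 − 18 = 4
  S = 263 − 6·4 = 239
  C = -9 − 6·15 = -99
  F = -40 − 3·239 − 6·(-99) = -163
ΔS = 239 − 131 = 108; ΔF = -163 − 161 = -324
Score = 4·108 + (-4)·(-324) = 1728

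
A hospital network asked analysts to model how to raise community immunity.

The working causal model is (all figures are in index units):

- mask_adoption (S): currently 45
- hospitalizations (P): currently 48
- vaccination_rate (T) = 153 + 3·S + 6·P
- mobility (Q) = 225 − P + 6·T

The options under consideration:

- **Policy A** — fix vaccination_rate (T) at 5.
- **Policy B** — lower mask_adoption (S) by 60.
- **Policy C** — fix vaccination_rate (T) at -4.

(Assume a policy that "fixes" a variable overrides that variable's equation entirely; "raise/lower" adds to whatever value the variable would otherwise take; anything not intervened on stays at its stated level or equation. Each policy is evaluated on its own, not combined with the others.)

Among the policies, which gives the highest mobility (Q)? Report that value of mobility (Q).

2553

Policy A (T := 5):
  S = 45
  P = 48
  T = 5
  Q = 225 − 48 + 6·5 = 207
Policy B (S − 60):
  S = 45 − 60 = -15
  P = 48
  T = 153 + 3·(-15) + 6·48 = 396
  Q = 225 − 48 + 6·396 = 2553
Policy C (T := -4):
  S = 45
  P = 48
  T = -4
  Q = 225 − 48 + 6·(-4) = 153
Comparing — Policy A: Q=207, Policy B: Q=2553, Policy C: Q=153. Highest is 2553 (Policy B).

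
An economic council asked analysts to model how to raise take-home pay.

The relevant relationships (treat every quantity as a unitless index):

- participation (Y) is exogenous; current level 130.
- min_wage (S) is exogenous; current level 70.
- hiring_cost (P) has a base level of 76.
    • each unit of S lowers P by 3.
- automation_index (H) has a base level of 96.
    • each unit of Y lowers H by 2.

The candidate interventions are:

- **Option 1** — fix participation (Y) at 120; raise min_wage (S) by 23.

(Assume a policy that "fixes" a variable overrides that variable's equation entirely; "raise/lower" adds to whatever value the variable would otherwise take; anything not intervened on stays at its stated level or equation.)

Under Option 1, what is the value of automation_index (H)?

-144

Option 1 (Y := 120, S + 23):
  Y = 120
  H = 96 − 2·120 = -144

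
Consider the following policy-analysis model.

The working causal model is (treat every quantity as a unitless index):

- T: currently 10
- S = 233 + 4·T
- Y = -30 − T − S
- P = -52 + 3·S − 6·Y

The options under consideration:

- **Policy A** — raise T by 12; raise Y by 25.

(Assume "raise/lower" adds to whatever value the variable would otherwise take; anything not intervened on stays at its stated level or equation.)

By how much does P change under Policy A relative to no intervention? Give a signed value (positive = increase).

Baseline:
  T = 10
  S = 233 + 4·10 = 273
  Y = -30 − 10 − 273 = -313
  P = -52 + 3·273 − 6·(-313) = 2645
Policy A (T + 12, Y + 25):
  T = 10 + 12 = 22
  S = 233 + 4·22 = 321
  Y = -30 − 22 − 321 (+25 from intervention) = -348
  P = -52 + 3·321 − 6·(-348) = 2999
Change in P: 2999 − 2645 = 354

354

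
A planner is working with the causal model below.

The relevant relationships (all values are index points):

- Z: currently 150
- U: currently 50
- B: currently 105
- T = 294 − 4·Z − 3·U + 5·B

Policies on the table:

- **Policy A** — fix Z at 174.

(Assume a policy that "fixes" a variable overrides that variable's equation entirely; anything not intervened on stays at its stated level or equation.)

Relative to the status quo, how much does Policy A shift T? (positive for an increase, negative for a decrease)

Baseline:
  Z = 150
  U = 50
  B = 105
  T = 294 − 4·150 − 3·50 + 5·105 = 69
Policy A (Z := 174):
  Z = 174
  U = 50
  B = 105
  T = 294 − 4·174 − 3·50 + 5·105 = -27
Change in T: -27 − 69 = -96

-96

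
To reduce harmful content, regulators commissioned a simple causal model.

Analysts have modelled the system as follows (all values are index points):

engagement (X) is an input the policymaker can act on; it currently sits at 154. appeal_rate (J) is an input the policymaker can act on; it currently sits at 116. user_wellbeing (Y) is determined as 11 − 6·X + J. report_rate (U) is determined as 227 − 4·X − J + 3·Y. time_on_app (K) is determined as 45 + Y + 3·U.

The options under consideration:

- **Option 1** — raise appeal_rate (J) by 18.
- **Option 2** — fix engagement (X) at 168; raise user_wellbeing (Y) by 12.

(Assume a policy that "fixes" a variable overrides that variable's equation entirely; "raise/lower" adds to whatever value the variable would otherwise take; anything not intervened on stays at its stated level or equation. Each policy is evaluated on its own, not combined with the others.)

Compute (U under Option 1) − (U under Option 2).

308

Option 1 (J + 18):
  X = 154
  J = 116 + 18 = 134
  Y = 11 − 6·154 + 134 = -779
  U = 227 − 4·154 − 134 + 3·(-779) = -2860
Option 2 (X := 168, Y + 12):
  X = 168
  J = 116
  Y = 11 − 6·168 + 116 (+12 from intervention) = -869
  U = 227 − 4·168 − 116 + 3·(-869) = -3168
U: -2860 − (-3168) = 308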